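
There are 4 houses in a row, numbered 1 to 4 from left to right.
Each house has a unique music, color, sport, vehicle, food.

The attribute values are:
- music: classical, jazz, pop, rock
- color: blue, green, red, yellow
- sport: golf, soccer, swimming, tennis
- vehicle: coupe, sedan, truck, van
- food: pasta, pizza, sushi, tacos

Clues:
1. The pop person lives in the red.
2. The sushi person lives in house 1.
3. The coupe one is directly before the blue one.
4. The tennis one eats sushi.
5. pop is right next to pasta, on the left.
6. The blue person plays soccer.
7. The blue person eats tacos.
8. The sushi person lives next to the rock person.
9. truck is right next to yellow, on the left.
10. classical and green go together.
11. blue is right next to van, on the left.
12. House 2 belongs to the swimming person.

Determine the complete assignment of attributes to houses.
Solution:

House | Music | Color | Sport | Vehicle | Food
----------------------------------------------
  1   | pop | red | tennis | truck | sushi
  2   | rock | yellow | swimming | coupe | pasta
  3   | jazz | blue | soccer | sedan | tacos
  4   | classical | green | golf | van | pizza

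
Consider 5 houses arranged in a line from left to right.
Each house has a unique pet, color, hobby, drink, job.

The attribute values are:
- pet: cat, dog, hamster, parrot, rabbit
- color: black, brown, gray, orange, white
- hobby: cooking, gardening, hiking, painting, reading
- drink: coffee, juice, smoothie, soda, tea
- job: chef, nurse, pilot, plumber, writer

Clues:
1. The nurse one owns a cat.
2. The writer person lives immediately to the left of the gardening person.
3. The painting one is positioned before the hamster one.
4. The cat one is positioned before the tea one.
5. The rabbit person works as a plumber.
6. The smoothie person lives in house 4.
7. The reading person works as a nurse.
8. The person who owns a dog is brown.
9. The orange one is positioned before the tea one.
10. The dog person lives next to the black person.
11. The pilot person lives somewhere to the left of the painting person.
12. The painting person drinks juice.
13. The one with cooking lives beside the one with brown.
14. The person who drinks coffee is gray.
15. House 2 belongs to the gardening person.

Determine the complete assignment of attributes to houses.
Solution:

House | Pet | Color | Hobby | Drink | Job
-----------------------------------------
  1   | parrot | gray | cooking | coffee | writer
  2   | dog | brown | gardening | soda | pilot
  3   | rabbit | black | painting | juice | plumber
  4   | cat | orange | reading | smoothie | nurse
  5   | hamster | white | hiking | tea | chef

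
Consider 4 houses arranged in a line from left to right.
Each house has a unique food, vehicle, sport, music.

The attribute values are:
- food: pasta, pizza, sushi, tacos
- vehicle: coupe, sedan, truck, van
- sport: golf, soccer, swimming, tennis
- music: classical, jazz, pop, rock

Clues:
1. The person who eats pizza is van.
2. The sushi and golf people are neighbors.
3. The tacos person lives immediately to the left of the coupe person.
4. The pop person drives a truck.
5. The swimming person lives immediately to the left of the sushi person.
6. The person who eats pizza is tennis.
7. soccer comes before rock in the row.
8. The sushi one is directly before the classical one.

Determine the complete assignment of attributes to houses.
Solution:

House | Food | Vehicle | Sport | Music
--------------------------------------
  1   | tacos | truck | swimming | pop
  2   | sushi | coupe | soccer | jazz
  3   | pasta | sedan | golf | classical
  4   | pizza | van | tennis | rock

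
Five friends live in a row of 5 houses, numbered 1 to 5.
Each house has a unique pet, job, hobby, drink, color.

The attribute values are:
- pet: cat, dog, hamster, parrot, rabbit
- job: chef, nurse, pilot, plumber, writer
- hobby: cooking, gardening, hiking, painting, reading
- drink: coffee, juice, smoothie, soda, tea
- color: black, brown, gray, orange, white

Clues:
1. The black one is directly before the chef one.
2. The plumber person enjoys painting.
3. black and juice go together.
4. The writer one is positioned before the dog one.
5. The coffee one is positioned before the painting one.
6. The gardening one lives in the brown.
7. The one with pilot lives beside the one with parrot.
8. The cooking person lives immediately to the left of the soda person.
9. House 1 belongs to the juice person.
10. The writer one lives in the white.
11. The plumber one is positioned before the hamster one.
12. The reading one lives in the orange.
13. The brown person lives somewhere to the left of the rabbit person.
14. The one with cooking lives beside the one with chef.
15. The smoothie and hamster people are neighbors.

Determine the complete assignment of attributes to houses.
Solution:

House | Pet | Job | Hobby | Drink | Color
-----------------------------------------
  1   | cat | pilot | cooking | juice | black
  2   | parrot | chef | gardening | soda | brown
  3   | rabbit | writer | hiking | coffee | white
  4   | dog | plumber | painting | smoothie | gray
  5   | hamster | nurse | reading | tea | orange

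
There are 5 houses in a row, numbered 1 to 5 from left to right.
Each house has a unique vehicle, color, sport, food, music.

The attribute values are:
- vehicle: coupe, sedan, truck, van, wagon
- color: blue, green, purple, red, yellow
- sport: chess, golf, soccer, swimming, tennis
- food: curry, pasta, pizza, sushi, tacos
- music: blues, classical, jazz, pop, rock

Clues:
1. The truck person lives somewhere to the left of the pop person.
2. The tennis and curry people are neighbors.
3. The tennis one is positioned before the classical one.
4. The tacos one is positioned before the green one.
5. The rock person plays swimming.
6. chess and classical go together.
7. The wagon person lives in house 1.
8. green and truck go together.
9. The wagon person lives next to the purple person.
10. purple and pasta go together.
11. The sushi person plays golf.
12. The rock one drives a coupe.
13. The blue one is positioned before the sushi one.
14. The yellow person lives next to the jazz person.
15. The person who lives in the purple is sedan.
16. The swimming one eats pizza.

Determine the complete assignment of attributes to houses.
Solution:

House | Vehicle | Color | Sport | Food | Music
----------------------------------------------
  1   | wagon | yellow | soccer | tacos | blues
  2   | sedan | purple | tennis | pasta | jazz
  3   | truck | green | chess | curry | classical
  4   | coupe | blue | swimming | pizza | rock
  5   | van | red | golf | sushi | pop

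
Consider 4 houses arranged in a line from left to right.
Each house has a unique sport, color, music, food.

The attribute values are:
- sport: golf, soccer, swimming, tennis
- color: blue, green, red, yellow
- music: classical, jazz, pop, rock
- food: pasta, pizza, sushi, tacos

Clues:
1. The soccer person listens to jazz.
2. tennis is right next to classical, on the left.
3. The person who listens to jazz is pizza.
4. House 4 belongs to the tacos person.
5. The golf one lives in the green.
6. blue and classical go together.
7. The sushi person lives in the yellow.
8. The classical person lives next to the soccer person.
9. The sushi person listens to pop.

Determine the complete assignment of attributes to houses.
Solution:

House | Sport | Color | Music | Food
------------------------------------
  1   | tennis | yellow | pop | sushi
  2   | swimming | blue | classical | pasta
  3   | soccer | red | jazz | pizza
  4   | golf | green | rock | tacos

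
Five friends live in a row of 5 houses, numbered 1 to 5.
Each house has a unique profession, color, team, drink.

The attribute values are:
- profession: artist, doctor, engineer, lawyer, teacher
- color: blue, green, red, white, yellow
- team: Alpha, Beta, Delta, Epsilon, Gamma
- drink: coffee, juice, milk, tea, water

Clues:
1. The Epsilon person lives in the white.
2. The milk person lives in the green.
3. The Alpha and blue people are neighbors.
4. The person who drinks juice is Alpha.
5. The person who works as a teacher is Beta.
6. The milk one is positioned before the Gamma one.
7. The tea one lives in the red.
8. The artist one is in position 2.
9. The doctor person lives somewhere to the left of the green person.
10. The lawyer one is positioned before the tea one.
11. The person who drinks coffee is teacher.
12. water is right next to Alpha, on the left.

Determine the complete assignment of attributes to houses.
Solution:

House | Profession | Color | Team | Drink
-----------------------------------------
  1   | doctor | white | Epsilon | water
  2   | artist | yellow | Alpha | juice
  3   | teacher | blue | Beta | coffee
  4   | lawyer | green | Delta | milk
  5   | engineer | red | Gamma | tea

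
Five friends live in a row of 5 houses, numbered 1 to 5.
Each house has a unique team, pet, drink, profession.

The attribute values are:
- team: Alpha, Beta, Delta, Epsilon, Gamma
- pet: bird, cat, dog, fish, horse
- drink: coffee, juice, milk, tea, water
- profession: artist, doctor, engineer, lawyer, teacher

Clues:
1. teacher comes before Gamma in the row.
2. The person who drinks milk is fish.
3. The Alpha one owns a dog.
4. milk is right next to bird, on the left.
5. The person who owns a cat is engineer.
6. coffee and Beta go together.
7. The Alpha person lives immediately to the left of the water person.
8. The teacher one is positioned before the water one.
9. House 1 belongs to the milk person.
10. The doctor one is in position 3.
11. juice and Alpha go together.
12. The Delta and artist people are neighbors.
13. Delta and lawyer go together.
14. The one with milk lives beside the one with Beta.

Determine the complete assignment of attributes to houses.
Solution:

House | Team | Pet | Drink | Profession
---------------------------------------
  1   | Delta | fish | milk | lawyer
  2   | Beta | bird | coffee | artist
  3   | Epsilon | horse | tea | doctor
  4   | Alpha | dog | juice | teacher
  5   | Gamma | cat | water | engineer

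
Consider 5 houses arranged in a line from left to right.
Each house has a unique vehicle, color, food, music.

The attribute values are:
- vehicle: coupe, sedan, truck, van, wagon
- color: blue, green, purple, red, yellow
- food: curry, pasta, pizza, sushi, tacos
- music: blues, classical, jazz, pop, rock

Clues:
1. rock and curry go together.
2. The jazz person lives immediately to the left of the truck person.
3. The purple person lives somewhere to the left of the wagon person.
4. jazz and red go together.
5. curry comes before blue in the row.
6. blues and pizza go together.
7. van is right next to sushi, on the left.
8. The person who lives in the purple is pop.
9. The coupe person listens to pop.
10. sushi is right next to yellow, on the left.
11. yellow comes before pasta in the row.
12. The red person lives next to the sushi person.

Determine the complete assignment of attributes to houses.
Solution:

House | Vehicle | Color | Food | Music
--------------------------------------
  1   | van | red | tacos | jazz
  2   | truck | green | sushi | classical
  3   | sedan | yellow | curry | rock
  4   | coupe | purple | pasta | pop
  5   | wagon | blue | pizza | blues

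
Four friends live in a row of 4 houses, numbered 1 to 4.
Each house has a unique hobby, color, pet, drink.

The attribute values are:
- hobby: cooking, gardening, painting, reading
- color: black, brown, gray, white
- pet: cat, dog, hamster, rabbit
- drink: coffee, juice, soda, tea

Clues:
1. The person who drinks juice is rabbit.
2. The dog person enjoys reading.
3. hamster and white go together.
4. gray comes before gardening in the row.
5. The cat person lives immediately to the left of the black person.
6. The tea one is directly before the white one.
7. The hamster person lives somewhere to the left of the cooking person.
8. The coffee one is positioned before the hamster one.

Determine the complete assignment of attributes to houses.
Solution:

House | Hobby | Color | Pet | Drink
-----------------------------------
  1   | painting | gray | cat | coffee
  2   | reading | black | dog | tea
  3   | gardening | white | hamster | soda
  4   | cooking | brown | rabbit | juice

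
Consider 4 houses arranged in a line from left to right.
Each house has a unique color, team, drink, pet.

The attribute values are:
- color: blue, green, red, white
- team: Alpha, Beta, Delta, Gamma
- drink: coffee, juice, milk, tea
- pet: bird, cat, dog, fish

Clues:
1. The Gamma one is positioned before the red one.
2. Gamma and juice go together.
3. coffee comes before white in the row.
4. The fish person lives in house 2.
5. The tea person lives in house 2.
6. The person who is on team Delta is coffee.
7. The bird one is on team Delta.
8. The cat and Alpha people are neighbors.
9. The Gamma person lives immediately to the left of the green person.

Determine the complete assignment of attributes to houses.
Solution:

House | Color | Team | Drink | Pet
----------------------------------
  1   | blue | Gamma | juice | cat
  2   | green | Alpha | tea | fish
  3   | red | Delta | coffee | bird
  4   | white | Beta | milk | dog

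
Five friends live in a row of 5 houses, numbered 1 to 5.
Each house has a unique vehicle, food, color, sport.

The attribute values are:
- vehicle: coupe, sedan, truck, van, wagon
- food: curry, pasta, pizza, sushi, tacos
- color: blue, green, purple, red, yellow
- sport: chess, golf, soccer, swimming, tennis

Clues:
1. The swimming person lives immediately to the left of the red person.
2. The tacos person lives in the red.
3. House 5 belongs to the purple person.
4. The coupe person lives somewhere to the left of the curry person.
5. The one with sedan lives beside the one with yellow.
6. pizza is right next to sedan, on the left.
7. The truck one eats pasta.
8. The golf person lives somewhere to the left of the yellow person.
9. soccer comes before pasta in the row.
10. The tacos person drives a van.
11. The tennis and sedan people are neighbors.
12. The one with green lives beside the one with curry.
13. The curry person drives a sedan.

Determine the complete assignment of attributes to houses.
Solution:

House | Vehicle | Food | Color | Sport
--------------------------------------
  1   | coupe | pizza | green | tennis
  2   | sedan | curry | blue | golf
  3   | wagon | sushi | yellow | swimming
  4   | van | tacos | red | soccer
  5   | truck | pasta | purple | chess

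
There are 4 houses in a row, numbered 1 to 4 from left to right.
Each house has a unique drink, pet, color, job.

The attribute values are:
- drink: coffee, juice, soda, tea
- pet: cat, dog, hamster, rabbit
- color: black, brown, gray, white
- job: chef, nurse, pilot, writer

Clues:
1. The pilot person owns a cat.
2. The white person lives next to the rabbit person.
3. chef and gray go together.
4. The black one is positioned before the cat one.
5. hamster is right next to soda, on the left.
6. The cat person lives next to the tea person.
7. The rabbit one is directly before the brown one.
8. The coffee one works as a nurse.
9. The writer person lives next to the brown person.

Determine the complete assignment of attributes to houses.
Solution:

House | Drink | Pet | Color | Job
---------------------------------
  1   | coffee | hamster | white | nurse
  2   | soda | rabbit | black | writer
  3   | juice | cat | brown | pilot
  4   | tea | dog | gray | chef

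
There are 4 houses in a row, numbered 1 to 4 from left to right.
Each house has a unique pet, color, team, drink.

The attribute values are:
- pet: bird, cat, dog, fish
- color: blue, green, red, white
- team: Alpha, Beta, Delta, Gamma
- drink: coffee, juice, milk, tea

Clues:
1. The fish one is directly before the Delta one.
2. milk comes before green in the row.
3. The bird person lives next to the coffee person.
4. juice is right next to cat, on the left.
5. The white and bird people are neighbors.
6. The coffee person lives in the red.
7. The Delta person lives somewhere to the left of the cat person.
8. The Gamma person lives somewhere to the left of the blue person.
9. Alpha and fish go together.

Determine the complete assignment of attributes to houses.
Solution:

House | Pet | Color | Team | Drink
----------------------------------
  1   | fish | white | Alpha | milk
  2   | bird | green | Delta | juice
  3   | cat | red | Gamma | coffee
  4   | dog | blue | Beta | tea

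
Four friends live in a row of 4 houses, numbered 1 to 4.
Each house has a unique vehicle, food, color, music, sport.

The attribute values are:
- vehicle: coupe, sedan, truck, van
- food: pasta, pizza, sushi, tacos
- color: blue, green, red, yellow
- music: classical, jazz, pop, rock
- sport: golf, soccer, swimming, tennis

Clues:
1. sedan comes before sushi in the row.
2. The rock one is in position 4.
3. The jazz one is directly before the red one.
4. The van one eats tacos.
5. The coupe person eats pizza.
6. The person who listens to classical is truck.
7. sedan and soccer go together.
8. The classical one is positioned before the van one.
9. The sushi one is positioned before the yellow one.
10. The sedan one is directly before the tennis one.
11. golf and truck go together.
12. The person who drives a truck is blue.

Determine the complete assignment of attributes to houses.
Solution:

House | Vehicle | Food | Color | Music | Sport
----------------------------------------------
  1   | sedan | pasta | green | jazz | soccer
  2   | coupe | pizza | red | pop | tennis
  3   | truck | sushi | blue | classical | golf
  4   | van | tacos | yellow | rock | swimming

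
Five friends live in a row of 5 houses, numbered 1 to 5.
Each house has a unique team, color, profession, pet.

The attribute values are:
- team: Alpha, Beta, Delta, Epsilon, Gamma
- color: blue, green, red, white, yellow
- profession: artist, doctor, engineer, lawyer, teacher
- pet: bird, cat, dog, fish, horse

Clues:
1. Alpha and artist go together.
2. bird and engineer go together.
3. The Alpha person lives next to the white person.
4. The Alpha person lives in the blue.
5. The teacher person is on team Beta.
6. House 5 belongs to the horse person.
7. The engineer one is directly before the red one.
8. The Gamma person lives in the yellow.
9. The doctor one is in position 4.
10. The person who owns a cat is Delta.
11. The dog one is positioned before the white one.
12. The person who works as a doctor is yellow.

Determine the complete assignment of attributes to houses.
Solution:

House | Team | Color | Profession | Pet
---------------------------------------
  1   | Alpha | blue | artist | dog
  2   | Epsilon | white | engineer | bird
  3   | Delta | red | lawyer | cat
  4   | Gamma | yellow | doctor | fish
  5   | Beta | green | teacher | horse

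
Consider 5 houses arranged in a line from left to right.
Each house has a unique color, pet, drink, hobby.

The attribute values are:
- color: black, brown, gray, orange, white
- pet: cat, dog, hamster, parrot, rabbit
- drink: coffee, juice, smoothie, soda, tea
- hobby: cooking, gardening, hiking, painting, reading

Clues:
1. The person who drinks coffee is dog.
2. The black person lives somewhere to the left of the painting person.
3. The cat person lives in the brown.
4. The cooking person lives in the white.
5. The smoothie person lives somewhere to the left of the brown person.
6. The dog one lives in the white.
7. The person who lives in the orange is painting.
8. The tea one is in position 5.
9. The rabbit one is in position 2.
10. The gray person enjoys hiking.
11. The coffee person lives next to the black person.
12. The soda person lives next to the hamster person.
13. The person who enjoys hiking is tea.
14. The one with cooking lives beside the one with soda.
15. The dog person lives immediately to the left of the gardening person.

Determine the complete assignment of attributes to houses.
Solution:

House | Color | Pet | Drink | Hobby
-----------------------------------
  1   | white | dog | coffee | cooking
  2   | black | rabbit | soda | gardening
  3   | orange | hamster | smoothie | painting
  4   | brown | cat | juice | reading
  5   | gray | parrot | tea | hiking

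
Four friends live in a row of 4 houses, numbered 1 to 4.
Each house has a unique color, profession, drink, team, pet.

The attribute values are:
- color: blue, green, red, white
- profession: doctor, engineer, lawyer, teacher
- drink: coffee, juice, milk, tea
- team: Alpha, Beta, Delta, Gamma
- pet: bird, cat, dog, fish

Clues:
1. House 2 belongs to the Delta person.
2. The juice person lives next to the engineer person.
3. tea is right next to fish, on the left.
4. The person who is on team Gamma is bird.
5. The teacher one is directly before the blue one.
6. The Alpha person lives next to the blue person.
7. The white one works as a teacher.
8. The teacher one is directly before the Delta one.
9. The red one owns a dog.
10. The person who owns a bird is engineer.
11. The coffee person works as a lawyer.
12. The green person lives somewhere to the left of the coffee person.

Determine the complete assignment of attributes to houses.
Solution:

House | Color | Profession | Drink | Team | Pet
-----------------------------------------------
  1   | white | teacher | tea | Alpha | cat
  2   | blue | doctor | juice | Delta | fish
  3   | green | engineer | milk | Gamma | bird
  4   | red | lawyer | coffee | Beta | dog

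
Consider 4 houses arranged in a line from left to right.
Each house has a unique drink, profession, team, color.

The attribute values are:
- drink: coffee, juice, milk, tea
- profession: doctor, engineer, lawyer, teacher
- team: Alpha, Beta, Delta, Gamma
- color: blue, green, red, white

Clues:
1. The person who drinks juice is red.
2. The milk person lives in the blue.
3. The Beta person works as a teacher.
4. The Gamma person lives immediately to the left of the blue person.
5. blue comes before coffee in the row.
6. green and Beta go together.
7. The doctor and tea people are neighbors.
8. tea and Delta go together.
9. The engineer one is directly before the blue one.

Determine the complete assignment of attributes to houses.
Solution:

House | Drink | Profession | Team | Color
-----------------------------------------
  1   | juice | engineer | Gamma | red
  2   | milk | doctor | Alpha | blue
  3   | tea | lawyer | Delta | white
  4   | coffee | teacher | Beta | green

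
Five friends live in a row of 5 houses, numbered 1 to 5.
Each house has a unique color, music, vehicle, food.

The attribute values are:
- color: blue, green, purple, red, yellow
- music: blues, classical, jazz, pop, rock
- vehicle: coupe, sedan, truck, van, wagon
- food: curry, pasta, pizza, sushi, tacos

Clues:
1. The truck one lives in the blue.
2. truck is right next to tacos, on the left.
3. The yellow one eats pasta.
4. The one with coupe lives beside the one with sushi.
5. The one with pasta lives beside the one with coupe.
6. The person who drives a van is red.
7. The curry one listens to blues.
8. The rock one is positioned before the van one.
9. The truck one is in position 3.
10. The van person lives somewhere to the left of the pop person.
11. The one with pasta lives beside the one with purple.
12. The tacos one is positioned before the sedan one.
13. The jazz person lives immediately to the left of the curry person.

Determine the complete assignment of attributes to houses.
Solution:

House | Color | Music | Vehicle | Food
--------------------------------------
  1   | yellow | jazz | wagon | pasta
  2   | purple | blues | coupe | curry
  3   | blue | rock | truck | sushi
  4   | red | classical | van | tacos
  5   | green | pop | sedan | pizza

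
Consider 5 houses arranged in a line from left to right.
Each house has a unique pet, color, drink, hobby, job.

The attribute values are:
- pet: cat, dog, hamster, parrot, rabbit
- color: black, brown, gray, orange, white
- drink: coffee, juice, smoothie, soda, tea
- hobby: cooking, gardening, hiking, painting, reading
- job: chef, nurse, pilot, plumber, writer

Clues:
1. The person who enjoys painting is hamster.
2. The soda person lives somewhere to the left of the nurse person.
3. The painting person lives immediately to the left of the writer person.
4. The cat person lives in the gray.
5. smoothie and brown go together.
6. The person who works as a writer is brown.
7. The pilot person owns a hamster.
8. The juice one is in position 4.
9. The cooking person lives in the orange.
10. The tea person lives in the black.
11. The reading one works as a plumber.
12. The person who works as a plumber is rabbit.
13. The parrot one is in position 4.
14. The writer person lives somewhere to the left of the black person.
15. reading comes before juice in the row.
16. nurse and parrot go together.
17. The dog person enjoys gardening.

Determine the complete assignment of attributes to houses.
Solution:

House | Pet | Color | Drink | Hobby | Job
-----------------------------------------
  1   | hamster | white | soda | painting | pilot
  2   | dog | brown | smoothie | gardening | writer
  3   | rabbit | black | tea | reading | plumber
  4   | parrot | orange | juice | cooking | nurse
  5   | cat | gray | coffee | hiking | chef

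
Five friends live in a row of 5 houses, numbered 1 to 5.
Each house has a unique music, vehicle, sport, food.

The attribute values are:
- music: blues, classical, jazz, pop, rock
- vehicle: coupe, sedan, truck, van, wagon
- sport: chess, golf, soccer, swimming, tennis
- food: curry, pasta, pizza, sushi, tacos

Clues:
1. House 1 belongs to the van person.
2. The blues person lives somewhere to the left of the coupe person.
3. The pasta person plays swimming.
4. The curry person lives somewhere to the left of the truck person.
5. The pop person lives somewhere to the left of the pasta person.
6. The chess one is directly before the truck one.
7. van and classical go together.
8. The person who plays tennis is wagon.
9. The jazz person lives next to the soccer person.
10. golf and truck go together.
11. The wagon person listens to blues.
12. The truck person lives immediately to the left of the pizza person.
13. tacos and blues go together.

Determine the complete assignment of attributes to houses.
Solution:

House | Music | Vehicle | Sport | Food
--------------------------------------
  1   | classical | van | chess | curry
  2   | jazz | truck | golf | sushi
  3   | pop | sedan | soccer | pizza
  4   | blues | wagon | tennis | tacos
  5   | rock | coupe | swimming | pasta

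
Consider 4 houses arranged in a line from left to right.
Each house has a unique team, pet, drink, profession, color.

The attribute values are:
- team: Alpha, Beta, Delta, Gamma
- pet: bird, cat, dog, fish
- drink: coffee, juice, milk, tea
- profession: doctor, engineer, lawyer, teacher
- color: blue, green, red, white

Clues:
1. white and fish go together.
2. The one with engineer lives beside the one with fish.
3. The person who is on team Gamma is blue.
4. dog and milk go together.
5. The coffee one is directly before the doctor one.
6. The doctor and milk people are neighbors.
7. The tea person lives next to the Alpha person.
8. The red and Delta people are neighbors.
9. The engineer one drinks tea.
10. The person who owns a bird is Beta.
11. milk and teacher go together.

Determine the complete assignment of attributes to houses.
Solution:

House | Team | Pet | Drink | Profession | Color
-----------------------------------------------
  1   | Gamma | cat | tea | engineer | blue
  2   | Alpha | fish | coffee | lawyer | white
  3   | Beta | bird | juice | doctor | red
  4   | Delta | dog | milk | teacher | green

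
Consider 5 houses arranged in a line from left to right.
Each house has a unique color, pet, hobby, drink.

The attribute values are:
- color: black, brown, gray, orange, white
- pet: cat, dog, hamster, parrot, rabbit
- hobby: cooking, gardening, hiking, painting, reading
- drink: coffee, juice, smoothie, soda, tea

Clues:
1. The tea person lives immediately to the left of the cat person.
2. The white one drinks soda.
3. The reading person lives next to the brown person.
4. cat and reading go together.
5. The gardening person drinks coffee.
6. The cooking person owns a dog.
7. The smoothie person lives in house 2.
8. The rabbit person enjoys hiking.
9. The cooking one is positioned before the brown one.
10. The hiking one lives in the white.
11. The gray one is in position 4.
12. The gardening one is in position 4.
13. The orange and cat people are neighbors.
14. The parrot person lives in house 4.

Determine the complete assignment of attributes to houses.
Solution:

House | Color | Pet | Hobby | Drink
-----------------------------------
  1   | orange | dog | cooking | tea
  2   | black | cat | reading | smoothie
  3   | brown | hamster | painting | juice
  4   | gray | parrot | gardening | coffee
  5   | white | rabbit | hiking | soda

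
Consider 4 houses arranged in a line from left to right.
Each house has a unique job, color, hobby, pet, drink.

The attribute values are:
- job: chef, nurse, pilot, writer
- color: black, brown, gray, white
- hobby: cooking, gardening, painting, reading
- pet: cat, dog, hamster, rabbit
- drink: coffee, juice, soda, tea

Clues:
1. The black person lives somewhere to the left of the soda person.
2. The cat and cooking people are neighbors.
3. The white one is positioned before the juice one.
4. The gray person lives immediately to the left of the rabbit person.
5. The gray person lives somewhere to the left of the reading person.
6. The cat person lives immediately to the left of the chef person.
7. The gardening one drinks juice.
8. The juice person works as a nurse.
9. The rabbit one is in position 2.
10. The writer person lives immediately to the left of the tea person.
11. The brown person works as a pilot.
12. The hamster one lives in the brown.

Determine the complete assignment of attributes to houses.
Solution:

House | Job | Color | Hobby | Pet | Drink
-----------------------------------------
  1   | writer | gray | painting | cat | coffee
  2   | chef | white | cooking | rabbit | tea
  3   | nurse | black | gardening | dog | juice
  4   | pilot | brown | reading | hamster | soda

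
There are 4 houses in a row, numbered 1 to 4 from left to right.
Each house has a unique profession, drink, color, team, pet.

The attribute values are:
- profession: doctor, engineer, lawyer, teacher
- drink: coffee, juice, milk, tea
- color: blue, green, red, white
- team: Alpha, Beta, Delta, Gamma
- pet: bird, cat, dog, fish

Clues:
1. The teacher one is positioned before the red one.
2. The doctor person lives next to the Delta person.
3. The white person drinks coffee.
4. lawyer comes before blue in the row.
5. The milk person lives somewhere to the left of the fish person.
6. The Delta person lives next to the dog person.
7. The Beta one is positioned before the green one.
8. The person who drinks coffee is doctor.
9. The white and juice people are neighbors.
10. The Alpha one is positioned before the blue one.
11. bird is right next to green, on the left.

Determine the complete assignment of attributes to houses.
Solution:

House | Profession | Drink | Color | Team | Pet
-----------------------------------------------
  1   | doctor | coffee | white | Beta | bird
  2   | teacher | juice | green | Delta | cat
  3   | lawyer | milk | red | Alpha | dog
  4   | engineer | tea | blue | Gamma | fish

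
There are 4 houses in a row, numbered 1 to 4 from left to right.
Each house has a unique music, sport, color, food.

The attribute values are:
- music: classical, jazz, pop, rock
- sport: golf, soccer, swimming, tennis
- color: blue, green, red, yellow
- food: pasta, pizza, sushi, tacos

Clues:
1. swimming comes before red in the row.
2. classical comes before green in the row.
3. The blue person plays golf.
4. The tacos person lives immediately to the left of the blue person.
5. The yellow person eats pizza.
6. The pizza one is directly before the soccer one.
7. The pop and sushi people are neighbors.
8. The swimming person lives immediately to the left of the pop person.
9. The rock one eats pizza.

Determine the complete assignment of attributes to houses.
Solution:

House | Music | Sport | Color | Food
------------------------------------
  1   | rock | swimming | yellow | pizza
  2   | pop | soccer | red | tacos
  3   | classical | golf | blue | sushi
  4   | jazz | tennis | green | pasta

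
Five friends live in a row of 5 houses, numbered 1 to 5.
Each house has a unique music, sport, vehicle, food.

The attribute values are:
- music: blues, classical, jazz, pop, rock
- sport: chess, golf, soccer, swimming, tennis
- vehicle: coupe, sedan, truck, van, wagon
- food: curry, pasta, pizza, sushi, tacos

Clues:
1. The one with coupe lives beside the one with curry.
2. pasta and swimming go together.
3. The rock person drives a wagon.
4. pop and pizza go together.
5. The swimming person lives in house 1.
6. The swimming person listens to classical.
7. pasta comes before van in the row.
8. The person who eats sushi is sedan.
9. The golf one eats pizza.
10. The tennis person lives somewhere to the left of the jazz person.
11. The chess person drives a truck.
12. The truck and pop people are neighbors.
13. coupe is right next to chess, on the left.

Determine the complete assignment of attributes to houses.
Solution:

House | Music | Sport | Vehicle | Food
--------------------------------------
  1   | classical | swimming | coupe | pasta
  2   | blues | chess | truck | curry
  3   | pop | golf | van | pizza
  4   | rock | tennis | wagon | tacos
  5   | jazz | soccer | sedan | sushi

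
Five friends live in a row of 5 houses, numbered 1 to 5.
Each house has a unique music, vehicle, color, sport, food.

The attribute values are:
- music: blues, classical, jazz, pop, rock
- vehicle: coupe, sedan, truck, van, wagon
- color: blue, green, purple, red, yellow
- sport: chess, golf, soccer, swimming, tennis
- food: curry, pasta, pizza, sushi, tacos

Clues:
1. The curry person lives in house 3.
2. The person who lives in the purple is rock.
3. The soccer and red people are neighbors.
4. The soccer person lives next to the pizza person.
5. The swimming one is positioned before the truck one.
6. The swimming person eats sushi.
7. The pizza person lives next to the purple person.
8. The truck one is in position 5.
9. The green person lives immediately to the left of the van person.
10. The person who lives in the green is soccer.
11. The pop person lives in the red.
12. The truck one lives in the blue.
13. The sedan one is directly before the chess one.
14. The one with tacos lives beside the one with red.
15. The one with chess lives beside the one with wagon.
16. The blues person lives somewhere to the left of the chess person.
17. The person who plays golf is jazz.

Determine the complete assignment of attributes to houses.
Solution:

House | Music | Vehicle | Color | Sport | Food
----------------------------------------------
  1   | blues | sedan | green | soccer | tacos
  2   | pop | van | red | chess | pizza
  3   | rock | wagon | purple | tennis | curry
  4   | classical | coupe | yellow | swimming | sushi
  5   | jazz | truck | blue | golf | pasta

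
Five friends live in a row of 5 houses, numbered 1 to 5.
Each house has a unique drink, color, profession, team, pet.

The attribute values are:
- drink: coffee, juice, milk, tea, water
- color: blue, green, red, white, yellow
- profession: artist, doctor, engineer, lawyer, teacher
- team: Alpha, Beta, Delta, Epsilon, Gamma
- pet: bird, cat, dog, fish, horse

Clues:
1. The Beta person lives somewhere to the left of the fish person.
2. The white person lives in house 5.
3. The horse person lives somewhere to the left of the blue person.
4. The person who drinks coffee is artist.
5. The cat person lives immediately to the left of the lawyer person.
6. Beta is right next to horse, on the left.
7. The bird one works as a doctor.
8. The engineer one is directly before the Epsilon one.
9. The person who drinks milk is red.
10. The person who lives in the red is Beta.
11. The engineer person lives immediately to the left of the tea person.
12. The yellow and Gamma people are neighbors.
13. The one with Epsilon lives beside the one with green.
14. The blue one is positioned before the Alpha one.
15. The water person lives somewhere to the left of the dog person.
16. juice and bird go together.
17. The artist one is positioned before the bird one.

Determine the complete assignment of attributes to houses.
Solution:

House | Drink | Color | Profession | Team | Pet
-----------------------------------------------
  1   | milk | red | engineer | Beta | cat
  2   | tea | yellow | lawyer | Epsilon | horse
  3   | water | green | teacher | Gamma | fish
  4   | coffee | blue | artist | Delta | dog
  5   | juice | white | doctor | Alpha | bird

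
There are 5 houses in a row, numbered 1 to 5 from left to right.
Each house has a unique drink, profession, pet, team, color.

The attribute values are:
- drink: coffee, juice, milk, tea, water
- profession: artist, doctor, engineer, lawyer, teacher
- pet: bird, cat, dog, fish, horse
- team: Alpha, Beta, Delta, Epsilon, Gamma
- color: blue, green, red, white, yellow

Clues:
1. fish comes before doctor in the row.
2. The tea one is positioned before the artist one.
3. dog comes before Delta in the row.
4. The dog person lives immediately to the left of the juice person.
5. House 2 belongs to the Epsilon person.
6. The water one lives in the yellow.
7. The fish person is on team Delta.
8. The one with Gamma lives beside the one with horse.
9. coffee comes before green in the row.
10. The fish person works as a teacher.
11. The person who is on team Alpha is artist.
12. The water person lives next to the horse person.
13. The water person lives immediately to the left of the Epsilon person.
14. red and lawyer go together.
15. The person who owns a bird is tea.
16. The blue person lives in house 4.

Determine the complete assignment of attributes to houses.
Solution:

House | Drink | Profession | Pet | Team | Color
-----------------------------------------------
  1   | water | engineer | dog | Gamma | yellow
  2   | juice | lawyer | horse | Epsilon | red
  3   | coffee | teacher | fish | Delta | white
  4   | tea | doctor | bird | Beta | blue
  5   | milk | artist | cat | Alpha | green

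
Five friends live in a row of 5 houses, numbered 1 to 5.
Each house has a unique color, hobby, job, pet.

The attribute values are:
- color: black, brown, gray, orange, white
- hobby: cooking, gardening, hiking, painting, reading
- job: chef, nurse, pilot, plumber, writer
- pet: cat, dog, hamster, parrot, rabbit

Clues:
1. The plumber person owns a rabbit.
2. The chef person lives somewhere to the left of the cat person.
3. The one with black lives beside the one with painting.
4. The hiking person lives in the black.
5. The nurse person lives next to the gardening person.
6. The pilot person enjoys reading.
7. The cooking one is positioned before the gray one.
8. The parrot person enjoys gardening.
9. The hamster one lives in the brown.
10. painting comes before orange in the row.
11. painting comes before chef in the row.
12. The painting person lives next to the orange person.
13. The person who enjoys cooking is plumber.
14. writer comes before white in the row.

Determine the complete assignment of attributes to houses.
Solution:

House | Color | Hobby | Job | Pet
---------------------------------
  1   | black | hiking | writer | dog
  2   | brown | painting | nurse | hamster
  3   | orange | gardening | chef | parrot
  4   | white | cooking | plumber | rabbit
  5   | gray | reading | pilot | cat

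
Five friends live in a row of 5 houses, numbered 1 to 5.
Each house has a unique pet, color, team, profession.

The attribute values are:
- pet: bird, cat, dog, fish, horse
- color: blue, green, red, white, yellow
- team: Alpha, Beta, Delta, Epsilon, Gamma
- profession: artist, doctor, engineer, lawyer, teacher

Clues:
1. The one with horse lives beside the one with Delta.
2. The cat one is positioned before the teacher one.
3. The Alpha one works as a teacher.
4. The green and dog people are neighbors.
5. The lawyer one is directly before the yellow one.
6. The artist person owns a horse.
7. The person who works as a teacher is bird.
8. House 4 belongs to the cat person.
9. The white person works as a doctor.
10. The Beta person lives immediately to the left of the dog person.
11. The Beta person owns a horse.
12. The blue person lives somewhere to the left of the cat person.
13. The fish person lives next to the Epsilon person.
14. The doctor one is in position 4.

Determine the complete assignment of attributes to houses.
Solution:

House | Pet | Color | Team | Profession
---------------------------------------
  1   | horse | green | Beta | artist
  2   | dog | blue | Delta | lawyer
  3   | fish | yellow | Gamma | engineer
  4   | cat | white | Epsilon | doctor
  5   | bird | red | Alpha | teacher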